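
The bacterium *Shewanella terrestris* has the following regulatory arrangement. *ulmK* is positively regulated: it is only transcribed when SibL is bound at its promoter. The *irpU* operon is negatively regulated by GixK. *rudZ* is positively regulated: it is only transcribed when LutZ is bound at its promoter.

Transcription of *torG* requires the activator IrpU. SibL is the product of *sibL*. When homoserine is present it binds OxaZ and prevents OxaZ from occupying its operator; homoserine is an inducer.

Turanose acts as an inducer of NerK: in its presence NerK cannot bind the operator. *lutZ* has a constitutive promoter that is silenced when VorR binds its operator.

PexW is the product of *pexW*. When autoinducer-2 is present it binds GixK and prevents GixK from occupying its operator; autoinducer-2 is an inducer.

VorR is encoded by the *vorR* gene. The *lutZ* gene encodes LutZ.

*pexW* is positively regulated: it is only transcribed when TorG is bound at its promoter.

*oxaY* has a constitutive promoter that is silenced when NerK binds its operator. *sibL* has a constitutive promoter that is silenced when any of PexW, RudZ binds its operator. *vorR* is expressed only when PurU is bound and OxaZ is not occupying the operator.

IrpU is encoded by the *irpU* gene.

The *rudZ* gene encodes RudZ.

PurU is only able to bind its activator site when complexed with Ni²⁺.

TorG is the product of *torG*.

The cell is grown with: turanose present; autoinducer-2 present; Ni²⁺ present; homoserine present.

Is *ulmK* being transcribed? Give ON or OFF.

Autoinducer-2 is present, so GixK is inactive.
With no repressor bound, *irpU* is transcribed.
So IrpU is produced and active.
No repressor is bound and IrpU is active, so *torG* is transcribed.
So TorG is produced and active.
No repressor is bound and TorG is active, so *pexW* is transcribed.
So PexW is produced and active.
Homoserine is present, so OxaZ is inactive.
Ni²⁺ is present, so PurU is active.
No repressor is bound and PurU is active, so *vorR* is transcribed.
So VorR is produced and active.
With repressor VorR bound, *lutZ* is not transcribed.
So LutZ is not produced.
Required activator LutZ is absent, so *rudZ* is not transcribed.
So RudZ is not produced.
With repressor PexW bound, *sibL* is not transcribed.
So SibL is not produced.
Required activator SibL is absent, so *ulmK* is not transcribed.

OFF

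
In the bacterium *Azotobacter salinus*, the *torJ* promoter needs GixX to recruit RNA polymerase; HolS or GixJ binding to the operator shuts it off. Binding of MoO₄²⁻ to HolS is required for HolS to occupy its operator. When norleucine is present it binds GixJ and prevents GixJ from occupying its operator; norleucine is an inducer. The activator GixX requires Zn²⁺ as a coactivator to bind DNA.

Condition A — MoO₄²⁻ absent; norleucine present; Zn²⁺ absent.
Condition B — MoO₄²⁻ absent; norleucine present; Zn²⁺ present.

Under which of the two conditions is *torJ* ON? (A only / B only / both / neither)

B only

Condition A:
MoO₄²⁻ is absent, so HolS is inactive.
Norleucine is present, so GixJ is inactive.
Zn²⁺ is absent, so GixX is inactive.
Required activator GixX is absent, so *torJ* is not transcribed.
→ *torJ* is OFF in A.
Condition B:
MoO₄²⁻ is absent, so HolS is inactive.
Norleucine is present, so GixJ is inactive.
Zn²⁺ is present, so GixX is active.
No repressor is bound and GixX is active, so *torJ* is transcribed.
→ *torJ* is ON in B.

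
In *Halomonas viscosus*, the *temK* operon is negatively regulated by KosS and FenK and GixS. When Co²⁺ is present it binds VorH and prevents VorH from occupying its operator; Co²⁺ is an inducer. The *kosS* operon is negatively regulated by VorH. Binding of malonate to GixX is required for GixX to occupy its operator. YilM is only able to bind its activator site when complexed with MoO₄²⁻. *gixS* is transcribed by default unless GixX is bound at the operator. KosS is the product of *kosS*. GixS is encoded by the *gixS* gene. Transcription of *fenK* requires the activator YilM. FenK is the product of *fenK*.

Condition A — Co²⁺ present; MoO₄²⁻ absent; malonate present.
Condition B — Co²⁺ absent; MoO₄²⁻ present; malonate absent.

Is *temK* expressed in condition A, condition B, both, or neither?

Condition A:
Co²⁺ is present, so VorH is inactive.
With no repressor bound, *kosS* is transcribed.
So KosS is produced and active.
MoO₄²⁻ is absent, so YilM is inactive.
Required activator YilM is absent, so *fenK* is not transcribed.
So FenK is not produced.
Malonate is present, so GixX is active.
With repressor GixX bound, *gixS* is not transcribed.
So GixS is not produced.
With repressor KosS bound, *temK* is not transcribed.
→ *temK* is OFF in A.
Condition B:
Co²⁺ is absent, so VorH is active.
With repressor VorH bound, *kosS* is not transcribed.
So KosS is not produced.
MoO₄²⁻ is present, so YilM is active.
No repressor is bound and YilM is active, so *fenK* is transcribed.
So FenK is produced and active.
Malonate is absent, so GixX is inactive.
With no repressor bound, *gixS* is transcribed.
So GixS is produced and active.
With repressor FenK bound, *temK* is not transcribed.
→ *temK* is OFF in B.

neither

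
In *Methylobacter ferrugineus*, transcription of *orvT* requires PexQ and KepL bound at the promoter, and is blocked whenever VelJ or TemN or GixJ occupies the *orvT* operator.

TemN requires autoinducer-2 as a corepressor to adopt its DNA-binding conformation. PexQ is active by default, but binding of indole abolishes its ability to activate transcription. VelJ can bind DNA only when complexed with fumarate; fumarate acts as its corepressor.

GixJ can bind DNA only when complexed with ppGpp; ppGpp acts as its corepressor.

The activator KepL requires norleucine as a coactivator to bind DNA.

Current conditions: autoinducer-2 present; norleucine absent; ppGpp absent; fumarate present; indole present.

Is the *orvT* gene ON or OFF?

Fumarate is present, so VelJ is active.
Indole is present, so PexQ is inactive.
Autoinducer-2 is present, so TemN is active.
Norleucine is absent, so KepL is inactive.
ppGpp is absent, so GixJ is inactive.
With repressor VelJ bound, *orvT* is not transcribed.

OFF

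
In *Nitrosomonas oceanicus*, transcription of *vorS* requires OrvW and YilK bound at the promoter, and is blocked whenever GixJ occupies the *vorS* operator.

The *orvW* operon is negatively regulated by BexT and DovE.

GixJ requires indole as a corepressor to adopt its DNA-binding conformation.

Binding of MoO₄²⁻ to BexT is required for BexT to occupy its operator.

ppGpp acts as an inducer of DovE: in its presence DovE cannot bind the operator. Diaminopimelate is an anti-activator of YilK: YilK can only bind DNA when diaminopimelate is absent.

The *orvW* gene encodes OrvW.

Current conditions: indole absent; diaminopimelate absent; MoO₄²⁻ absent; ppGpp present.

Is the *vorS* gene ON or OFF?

Indole is absent, so GixJ is inactive.
MoO₄²⁻ is absent, so BexT is inactive.
ppGpp is present, so DovE is inactive.
With no repressor bound, *orvW* is transcribed.
So OrvW is produced and active.
Diaminopimelate is absent, so YilK is active.
No repressor is bound and OrvW and YilK are active, so *vorS* is transcribed.

ON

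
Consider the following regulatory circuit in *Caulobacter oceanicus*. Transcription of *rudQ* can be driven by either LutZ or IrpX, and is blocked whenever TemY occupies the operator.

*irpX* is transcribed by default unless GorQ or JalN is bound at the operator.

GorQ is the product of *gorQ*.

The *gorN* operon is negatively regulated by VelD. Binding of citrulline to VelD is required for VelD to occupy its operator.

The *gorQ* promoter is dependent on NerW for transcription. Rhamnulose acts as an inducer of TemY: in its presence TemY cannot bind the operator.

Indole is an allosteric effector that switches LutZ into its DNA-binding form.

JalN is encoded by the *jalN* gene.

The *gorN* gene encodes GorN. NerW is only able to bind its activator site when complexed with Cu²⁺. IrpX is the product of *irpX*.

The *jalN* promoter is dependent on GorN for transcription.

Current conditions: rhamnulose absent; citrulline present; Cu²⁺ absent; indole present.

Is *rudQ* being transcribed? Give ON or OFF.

OFF

Rhamnulose is absent, so TemY is active.
Indole is present, so LutZ is active.
Cu²⁺ is absent, so NerW is inactive.
Required activator NerW is absent, so *gorQ* is not transcribed.
So GorQ is not produced.
Citrulline is present, so VelD is active.
With repressor VelD bound, *gorN* is not transcribed.
So GorN is not produced.
Required activator GorN is absent, so *jalN* is not transcribed.
So JalN is not produced.
With no repressor bound, *irpX* is transcribed.
So IrpX is produced and active.
With repressor TemY bound, *rudQ* is not transcribed.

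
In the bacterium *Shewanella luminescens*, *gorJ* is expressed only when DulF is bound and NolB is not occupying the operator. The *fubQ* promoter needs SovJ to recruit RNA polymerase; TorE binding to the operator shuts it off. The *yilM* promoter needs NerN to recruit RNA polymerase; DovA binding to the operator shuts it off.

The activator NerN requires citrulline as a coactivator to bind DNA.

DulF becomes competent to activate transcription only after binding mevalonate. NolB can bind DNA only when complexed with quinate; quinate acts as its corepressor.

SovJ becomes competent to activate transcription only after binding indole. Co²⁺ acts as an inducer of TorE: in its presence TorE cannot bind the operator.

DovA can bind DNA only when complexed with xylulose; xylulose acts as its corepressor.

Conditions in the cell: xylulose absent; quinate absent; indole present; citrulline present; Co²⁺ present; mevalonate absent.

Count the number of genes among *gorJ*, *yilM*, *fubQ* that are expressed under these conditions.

Quinate is absent, so NolB is inactive.
Mevalonate is absent, so DulF is inactive.
Required activator DulF is absent, so *gorJ* is not transcribed.
→ *gorJ* is OFF.
Citrulline is present, so NerN is active.
Xylulose is absent, so DovA is inactive.
No repressor is bound and NerN is active, so *yilM* is transcribed.
→ *yilM* is ON.
Co²⁺ is present, so TorE is inactive.
Indole is present, so SovJ is active.
No repressor is bound and SovJ is active, so *fubQ* is transcribed.
→ *fubQ* is ON.
2 of the 3 genes are transcribed.

2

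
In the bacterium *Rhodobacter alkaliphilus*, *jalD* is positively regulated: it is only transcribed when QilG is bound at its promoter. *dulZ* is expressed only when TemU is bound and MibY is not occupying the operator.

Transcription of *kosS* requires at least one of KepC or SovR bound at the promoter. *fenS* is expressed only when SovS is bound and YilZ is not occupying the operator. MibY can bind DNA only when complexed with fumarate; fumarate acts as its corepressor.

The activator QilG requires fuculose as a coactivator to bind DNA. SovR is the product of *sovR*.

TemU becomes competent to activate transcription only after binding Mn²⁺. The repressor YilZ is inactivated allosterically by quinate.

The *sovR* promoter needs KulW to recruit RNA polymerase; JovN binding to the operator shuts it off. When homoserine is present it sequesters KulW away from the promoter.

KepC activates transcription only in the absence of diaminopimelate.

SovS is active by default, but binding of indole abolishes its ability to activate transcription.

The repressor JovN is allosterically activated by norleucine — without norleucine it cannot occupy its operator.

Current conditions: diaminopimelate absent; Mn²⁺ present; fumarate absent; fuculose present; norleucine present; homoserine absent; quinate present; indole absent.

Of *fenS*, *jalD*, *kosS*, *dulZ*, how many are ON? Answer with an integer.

Indole is absent, so SovS is active.
Quinate is present, so YilZ is inactive.
No repressor is bound and SovS is active, so *fenS* is transcribed.
→ *fenS* is ON.
Fuculose is present, so QilG is active.
No repressor is bound and QilG is active, so *jalD* is transcribed.
→ *jalD* is ON.
Diaminopimelate is absent, so KepC is active.
Norleucine is present, so JovN is active.
Homoserine is absent, so KulW is active.
With repressor JovN bound, *sovR* is not transcribed.
So SovR is not produced.
Activator KepC is present, so *kosS* is transcribed.
→ *kosS* is ON.
Mn²⁺ is present, so TemU is active.
Fumarate is absent, so MibY is inactive.
No repressor is bound and TemU is active, so *dulZ* is transcribed.
→ *dulZ* is ON.
4 of the 4 genes are transcribed.

4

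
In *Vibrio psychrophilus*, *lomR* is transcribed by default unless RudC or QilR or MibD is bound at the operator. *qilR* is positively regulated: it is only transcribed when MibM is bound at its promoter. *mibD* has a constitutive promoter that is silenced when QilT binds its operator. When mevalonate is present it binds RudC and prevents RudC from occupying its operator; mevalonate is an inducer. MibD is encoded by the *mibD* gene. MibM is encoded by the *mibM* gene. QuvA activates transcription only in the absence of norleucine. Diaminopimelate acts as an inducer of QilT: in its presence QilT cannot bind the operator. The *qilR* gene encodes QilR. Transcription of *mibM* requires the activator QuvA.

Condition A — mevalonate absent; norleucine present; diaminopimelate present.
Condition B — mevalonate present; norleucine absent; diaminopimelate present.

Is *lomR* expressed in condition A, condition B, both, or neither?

Condition A:
Mevalonate is absent, so RudC is active.
Norleucine is present, so QuvA is inactive.
Required activator QuvA is absent, so *mibM* is not transcribed.
So MibM is not produced.
Required activator MibM is absent, so *qilR* is not transcribed.
So QilR is not produced.
Diaminopimelate is present, so QilT is inactive.
With no repressor bound, *mibD* is transcribed.
So MibD is produced and active.
With repressor RudC bound, *lomR* is not transcribed.
→ *lomR* is OFF in A.
Condition B:
Mevalonate is present, so RudC is inactive.
Norleucine is absent, so QuvA is active.
No repressor is bound and QuvA is active, so *mibM* is transcribed.
So MibM is produced and active.
No repressor is bound and MibM is active, so *qilR* is transcribed.
So QilR is produced and active.
Diaminopimelate is present, so QilT is inactive.
With no repressor bound, *mibD* is transcribed.
So MibD is produced and active.
With repressor QilR bound, *lomR* is not transcribed.
→ *lomR* is OFF in B.

neither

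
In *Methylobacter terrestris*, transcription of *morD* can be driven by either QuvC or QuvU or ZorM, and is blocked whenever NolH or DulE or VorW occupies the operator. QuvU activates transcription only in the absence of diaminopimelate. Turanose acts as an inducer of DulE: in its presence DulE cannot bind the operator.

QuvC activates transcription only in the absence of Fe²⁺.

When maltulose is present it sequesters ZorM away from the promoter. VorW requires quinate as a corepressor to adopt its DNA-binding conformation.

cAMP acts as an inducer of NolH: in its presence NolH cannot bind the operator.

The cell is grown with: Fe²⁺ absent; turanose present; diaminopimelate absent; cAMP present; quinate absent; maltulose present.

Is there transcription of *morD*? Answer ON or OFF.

cAMP is present, so NolH is inactive.
Turanose is present, so DulE is inactive.
Quinate is absent, so VorW is inactive.
Fe²⁺ is absent, so QuvC is active.
Diaminopimelate is absent, so QuvU is active.
Maltulose is present, so ZorM is inactive.
Activator QuvC is present, so *morD* is transcribed.

ON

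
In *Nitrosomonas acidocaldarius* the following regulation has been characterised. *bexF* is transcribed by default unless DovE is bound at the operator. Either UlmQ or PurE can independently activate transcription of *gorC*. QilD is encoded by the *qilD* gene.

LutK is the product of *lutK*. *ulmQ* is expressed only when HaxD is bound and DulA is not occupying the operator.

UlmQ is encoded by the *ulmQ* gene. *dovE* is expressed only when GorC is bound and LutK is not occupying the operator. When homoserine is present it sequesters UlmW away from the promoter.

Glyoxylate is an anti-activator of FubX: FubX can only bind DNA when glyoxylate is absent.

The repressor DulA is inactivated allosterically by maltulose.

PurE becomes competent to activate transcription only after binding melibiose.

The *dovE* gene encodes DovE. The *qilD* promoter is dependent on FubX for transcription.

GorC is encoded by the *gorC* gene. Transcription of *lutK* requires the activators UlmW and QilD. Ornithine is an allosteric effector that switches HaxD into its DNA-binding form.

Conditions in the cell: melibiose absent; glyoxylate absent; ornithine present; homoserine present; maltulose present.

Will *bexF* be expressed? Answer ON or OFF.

OFF

Maltulose is present, so DulA is inactive.
Ornithine is present, so HaxD is active.
No repressor is bound and HaxD is active, so *ulmQ* is transcribed.
So UlmQ is produced and active.
Melibiose is absent, so PurE is inactive.
Activator UlmQ is present, so *gorC* is transcribed.
So GorC is produced and active.
Homoserine is present, so UlmW is inactive.
Glyoxylate is absent, so FubX is active.
No repressor is bound and FubX is active, so *qilD* is transcribed.
So QilD is produced and active.
Required activator UlmW is absent, so *lutK* is not transcribed.
So LutK is not produced.
No repressor is bound and GorC is active, so *dovE* is transcribed.
So DovE is produced and active.
With repressor DovE bound, *bexF* is not transcribed.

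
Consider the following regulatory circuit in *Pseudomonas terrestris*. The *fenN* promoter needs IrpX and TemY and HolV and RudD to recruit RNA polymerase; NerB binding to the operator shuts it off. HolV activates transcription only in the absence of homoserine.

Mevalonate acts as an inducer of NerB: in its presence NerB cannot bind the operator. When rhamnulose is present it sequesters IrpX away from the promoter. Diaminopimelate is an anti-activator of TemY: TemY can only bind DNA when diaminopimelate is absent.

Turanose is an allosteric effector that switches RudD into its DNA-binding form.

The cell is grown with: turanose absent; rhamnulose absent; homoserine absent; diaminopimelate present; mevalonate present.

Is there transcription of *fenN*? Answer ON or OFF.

OFF

Mevalonate is present, so NerB is inactive.
Rhamnulose is absent, so IrpX is active.
Diaminopimelate is present, so TemY is inactive.
Homoserine is absent, so HolV is active.
Turanose is absent, so RudD is inactive.
Required activator TemY is absent, so *fenN* is not transcribed.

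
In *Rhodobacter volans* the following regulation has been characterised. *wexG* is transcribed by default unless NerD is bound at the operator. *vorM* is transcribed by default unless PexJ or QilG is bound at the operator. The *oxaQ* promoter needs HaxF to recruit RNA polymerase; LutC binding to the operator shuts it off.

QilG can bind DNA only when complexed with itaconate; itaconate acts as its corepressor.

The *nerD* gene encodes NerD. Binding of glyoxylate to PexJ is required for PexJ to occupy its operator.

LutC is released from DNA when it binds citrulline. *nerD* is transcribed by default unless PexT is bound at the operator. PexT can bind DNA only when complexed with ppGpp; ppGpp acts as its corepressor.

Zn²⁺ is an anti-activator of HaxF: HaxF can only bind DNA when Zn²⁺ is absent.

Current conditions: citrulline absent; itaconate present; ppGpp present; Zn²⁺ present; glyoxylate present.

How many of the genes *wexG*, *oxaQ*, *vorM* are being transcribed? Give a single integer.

ppGpp is present, so PexT is active.
With repressor PexT bound, *nerD* is not transcribed.
So NerD is not produced.
With no repressor bound, *wexG* is transcribed.
→ *wexG* is ON.
Zn²⁺ is present, so HaxF is inactive.
Citrulline is absent, so LutC is active.
With repressor LutC bound, *oxaQ* is not transcribed.
→ *oxaQ* is OFF.
Glyoxylate is present, so PexJ is active.
Itaconate is present, so QilG is active.
With repressor PexJ bound, *vorM* is not transcribed.
→ *vorM* is OFF.
1 of the 3 genes is transcribed.

1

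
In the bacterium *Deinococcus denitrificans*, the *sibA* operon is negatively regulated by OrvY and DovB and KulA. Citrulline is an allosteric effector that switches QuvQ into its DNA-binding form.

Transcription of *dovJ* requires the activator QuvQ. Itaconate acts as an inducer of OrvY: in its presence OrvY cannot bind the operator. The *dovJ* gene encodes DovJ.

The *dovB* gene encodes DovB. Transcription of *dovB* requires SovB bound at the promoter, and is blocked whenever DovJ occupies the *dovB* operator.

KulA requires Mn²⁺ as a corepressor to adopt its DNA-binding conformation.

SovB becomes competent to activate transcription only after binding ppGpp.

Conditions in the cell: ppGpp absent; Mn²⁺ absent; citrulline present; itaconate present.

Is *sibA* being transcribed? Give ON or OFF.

Itaconate is present, so OrvY is inactive.
ppGpp is absent, so SovB is inactive.
Citrulline is present, so QuvQ is active.
No repressor is bound and QuvQ is active, so *dovJ* is transcribed.
So DovJ is produced and active.
With repressor DovJ bound, *dovB* is not transcribed.
So DovB is not produced.
Mn²⁺ is absent, so KulA is inactive.
With no repressor bound, *sibA* is transcribed.

ON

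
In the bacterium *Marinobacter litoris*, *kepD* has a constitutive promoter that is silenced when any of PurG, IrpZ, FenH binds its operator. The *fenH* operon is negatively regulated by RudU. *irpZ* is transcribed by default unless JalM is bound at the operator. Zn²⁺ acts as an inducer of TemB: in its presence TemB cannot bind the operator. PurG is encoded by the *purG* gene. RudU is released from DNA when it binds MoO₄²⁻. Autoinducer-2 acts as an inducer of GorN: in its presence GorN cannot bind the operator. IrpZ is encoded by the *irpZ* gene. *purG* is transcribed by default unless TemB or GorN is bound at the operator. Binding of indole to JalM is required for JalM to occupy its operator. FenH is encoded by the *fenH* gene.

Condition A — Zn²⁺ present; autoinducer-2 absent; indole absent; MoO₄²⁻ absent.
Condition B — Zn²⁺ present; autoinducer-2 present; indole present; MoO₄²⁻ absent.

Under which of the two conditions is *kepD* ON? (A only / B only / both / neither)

Condition A:
Zn²⁺ is present, so TemB is inactive.
Autoinducer-2 is absent, so GorN is active.
With repressor GorN bound, *purG* is not transcribed.
So PurG is not produced.
Indole is absent, so JalM is inactive.
With no repressor bound, *irpZ* is transcribed.
So IrpZ is produced and active.
MoO₄²⁻ is absent, so RudU is active.
With repressor RudU bound, *fenH* is not transcribed.
So FenH is not produced.
With repressor IrpZ bound, *kepD* is not transcribed.
→ *kepD* is OFF in A.
Condition B:
Zn²⁺ is present, so TemB is inactive.
Autoinducer-2 is present, so GorN is inactive.
With no repressor bound, *purG* is transcribed.
So PurG is produced and active.
Indole is present, so JalM is active.
With repressor JalM bound, *irpZ* is not transcribed.
So IrpZ is not produced.
MoO₄²⁻ is absent, so RudU is active.
With repressor RudU bound, *fenH* is not transcribed.
So FenH is not produced.
With repressor PurG bound, *kepD* is not transcribed.
→ *kepD* is OFF in B.

neither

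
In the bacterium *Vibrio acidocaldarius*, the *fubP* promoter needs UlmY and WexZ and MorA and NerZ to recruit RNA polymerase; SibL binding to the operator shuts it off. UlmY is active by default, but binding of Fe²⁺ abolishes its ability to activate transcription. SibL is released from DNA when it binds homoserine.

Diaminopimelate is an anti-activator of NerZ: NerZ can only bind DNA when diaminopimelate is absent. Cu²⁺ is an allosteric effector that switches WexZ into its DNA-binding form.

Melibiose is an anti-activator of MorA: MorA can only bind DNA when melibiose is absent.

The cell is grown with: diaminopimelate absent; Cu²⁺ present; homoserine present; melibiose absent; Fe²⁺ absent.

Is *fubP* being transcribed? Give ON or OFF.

Fe²⁺ is absent, so UlmY is active.
Cu²⁺ is present, so WexZ is active.
Melibiose is absent, so MorA is active.
Diaminopimelate is absent, so NerZ is active.
Homoserine is present, so SibL is inactive.
No repressor is bound and UlmY and WexZ and MorA and NerZ are active, so *fubP* is transcribed.

ON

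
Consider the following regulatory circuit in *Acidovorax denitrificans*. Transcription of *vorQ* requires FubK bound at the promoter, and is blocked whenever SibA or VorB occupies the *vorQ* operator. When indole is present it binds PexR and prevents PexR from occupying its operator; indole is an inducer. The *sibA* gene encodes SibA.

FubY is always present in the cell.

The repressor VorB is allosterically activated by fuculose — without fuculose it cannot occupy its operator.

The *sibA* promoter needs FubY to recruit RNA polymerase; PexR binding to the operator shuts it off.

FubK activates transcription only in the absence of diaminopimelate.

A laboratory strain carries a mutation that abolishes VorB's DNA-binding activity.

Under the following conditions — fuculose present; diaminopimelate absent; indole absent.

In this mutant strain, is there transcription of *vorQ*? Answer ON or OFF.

FubY is produced constitutively and is active.
Indole is absent, so PexR is active.
With repressor PexR bound, *sibA* is not transcribed.
So SibA is not produced.
Diaminopimelate is absent, so FubK is active.
VorB is non-functional in this strain, so it has no effect.
No repressor is bound and FubK is active, so *vorQ* is transcribed.

ON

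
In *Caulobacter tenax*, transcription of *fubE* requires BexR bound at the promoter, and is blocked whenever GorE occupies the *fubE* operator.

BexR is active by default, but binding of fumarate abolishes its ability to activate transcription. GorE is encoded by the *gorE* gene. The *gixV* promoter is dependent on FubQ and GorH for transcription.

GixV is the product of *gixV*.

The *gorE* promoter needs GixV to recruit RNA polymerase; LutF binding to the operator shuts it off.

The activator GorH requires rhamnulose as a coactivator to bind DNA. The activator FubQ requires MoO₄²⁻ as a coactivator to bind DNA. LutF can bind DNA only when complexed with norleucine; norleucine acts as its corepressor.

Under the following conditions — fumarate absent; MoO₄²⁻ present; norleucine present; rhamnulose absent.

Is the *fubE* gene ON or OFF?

ON

Norleucine is present, so LutF is active.
MoO₄²⁻ is present, so FubQ is active.
Rhamnulose is absent, so GorH is inactive.
Required activator GorH is absent, so *gixV* is not transcribed.
So GixV is not produced.
With repressor LutF bound, *gorE* is not transcribed.
So GorE is not produced.
Fumarate is absent, so BexR is active.
No repressor is bound and BexR is active, so *fubE* is transcribed.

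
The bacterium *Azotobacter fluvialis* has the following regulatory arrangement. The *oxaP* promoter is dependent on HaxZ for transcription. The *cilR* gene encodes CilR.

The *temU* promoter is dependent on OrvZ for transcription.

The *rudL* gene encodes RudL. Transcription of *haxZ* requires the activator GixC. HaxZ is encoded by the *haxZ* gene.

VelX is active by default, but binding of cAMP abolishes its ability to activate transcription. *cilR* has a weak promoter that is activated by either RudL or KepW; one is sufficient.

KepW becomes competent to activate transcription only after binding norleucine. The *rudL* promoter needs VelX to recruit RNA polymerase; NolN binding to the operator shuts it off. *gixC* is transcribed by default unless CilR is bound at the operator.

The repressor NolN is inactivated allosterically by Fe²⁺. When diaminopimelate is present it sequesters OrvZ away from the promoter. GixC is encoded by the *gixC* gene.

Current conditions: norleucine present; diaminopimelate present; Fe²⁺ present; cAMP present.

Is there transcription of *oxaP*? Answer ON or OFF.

OFF

cAMP is present, so VelX is inactive.
Fe²⁺ is present, so NolN is inactive.
Required activator VelX is absent, so *rudL* is not transcribed.
So RudL is not produced.
Norleucine is present, so KepW is active.
Activator KepW is present, so *cilR* is transcribed.
So CilR is produced and active.
With repressor CilR bound, *gixC* is not transcribed.
So GixC is not produced.
Required activator GixC is absent, so *haxZ* is not transcribed.
So HaxZ is not produced.
Required activator HaxZ is absent, so *oxaP* is not transcribed.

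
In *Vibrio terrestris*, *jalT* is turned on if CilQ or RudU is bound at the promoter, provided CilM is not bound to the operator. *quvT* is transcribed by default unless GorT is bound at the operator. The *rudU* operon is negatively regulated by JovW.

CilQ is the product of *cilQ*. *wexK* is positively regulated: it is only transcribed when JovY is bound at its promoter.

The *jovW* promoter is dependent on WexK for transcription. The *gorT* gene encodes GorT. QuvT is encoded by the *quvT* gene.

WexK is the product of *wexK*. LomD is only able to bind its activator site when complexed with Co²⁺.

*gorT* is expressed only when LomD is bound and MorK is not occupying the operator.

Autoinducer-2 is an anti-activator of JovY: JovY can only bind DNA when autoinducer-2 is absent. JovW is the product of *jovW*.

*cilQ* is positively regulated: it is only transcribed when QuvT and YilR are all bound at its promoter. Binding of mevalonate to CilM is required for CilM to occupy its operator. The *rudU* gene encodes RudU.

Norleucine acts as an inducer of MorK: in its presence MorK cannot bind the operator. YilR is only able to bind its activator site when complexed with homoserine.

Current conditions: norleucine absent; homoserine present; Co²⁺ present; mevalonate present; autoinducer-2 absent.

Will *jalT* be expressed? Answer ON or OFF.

OFF

Mevalonate is present, so CilM is active.
Norleucine is absent, so MorK is active.
Co²⁺ is present, so LomD is active.
With repressor MorK bound, *gorT* is not transcribed.
So GorT is not produced.
With no repressor bound, *quvT* is transcribed.
So QuvT is produced and active.
Homoserine is present, so YilR is active.
No repressor is bound and QuvT and YilR are active, so *cilQ* is transcribed.
So CilQ is produced and active.
Autoinducer-2 is absent, so JovY is active.
No repressor is bound and JovY is active, so *wexK* is transcribed.
So WexK is produced and active.
No repressor is bound and WexK is active, so *jovW* is transcribed.
So JovW is produced and active.
With repressor JovW bound, *rudU* is not transcribed.
So RudU is not produced.
With repressor CilM bound, *jalT* is not transcribed.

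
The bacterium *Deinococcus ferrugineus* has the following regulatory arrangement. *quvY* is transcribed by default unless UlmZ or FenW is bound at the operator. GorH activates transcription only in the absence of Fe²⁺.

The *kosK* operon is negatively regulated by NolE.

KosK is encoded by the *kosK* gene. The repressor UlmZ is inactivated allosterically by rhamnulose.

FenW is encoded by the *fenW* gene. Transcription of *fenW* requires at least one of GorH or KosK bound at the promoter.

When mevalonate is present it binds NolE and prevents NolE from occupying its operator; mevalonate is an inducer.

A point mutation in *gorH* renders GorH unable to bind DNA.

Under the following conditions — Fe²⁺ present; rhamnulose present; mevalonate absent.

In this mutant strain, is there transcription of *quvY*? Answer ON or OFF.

Rhamnulose is present, so UlmZ is inactive.
GorH is non-functional in this strain, so it has no effect.
Mevalonate is absent, so NolE is active.
With repressor NolE bound, *kosK* is not transcribed.
So KosK is not produced.
No activator is available at the *fenW* promoter, so *fenW* is not transcribed.
So FenW is not produced.
With no repressor bound, *quvY* is transcribed.

ON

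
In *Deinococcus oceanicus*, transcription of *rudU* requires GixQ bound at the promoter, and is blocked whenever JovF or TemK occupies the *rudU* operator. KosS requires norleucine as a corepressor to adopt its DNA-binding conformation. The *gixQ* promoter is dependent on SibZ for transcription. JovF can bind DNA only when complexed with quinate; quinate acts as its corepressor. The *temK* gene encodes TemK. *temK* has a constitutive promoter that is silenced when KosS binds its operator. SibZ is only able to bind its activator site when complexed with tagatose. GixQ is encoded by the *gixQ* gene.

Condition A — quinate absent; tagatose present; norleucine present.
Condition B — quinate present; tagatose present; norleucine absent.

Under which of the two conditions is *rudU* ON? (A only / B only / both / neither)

Condition A:
Quinate is absent, so JovF is inactive.
Tagatose is present, so SibZ is active.
No repressor is bound and SibZ is active, so *gixQ* is transcribed.
So GixQ is produced and active.
Norleucine is present, so KosS is active.
With repressor KosS bound, *temK* is not transcribed.
So TemK is not produced.
No repressor is bound and GixQ is active, so *rudU* is transcribed.
→ *rudU* is ON in A.
Condition B:
Quinate is present, so JovF is active.
Tagatose is present, so SibZ is active.
No repressor is bound and SibZ is active, so *gixQ* is transcribed.
So GixQ is produced and active.
Norleucine is absent, so KosS is inactive.
With no repressor bound, *temK* is transcribed.
So TemK is produced and active.
With repressor JovF bound, *rudU* is not transcribed.
→ *rudU* is OFF in B.

A only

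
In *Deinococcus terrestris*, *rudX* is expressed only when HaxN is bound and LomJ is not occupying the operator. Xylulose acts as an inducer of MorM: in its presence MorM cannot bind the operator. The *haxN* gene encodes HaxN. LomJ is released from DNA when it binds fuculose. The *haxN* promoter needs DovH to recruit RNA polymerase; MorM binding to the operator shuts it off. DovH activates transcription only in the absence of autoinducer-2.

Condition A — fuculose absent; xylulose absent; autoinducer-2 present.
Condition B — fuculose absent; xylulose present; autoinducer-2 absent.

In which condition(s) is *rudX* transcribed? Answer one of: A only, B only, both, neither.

Condition A:
Fuculose is absent, so LomJ is active.
Xylulose is absent, so MorM is active.
Autoinducer-2 is present, so DovH is inactive.
With repressor MorM bound, *haxN* is not transcribed.
So HaxN is not produced.
With repressor LomJ bound, *rudX* is not transcribed.
→ *rudX* is OFF in A.
Condition B:
Fuculose is absent, so LomJ is active.
Xylulose is present, so MorM is inactive.
Autoinducer-2 is absent, so DovH is active.
No repressor is bound and DovH is active, so *haxN* is transcribed.
So HaxN is produced and active.
With repressor LomJ bound, *rudX* is not transcribed.
→ *rudX* is OFF in B.

neither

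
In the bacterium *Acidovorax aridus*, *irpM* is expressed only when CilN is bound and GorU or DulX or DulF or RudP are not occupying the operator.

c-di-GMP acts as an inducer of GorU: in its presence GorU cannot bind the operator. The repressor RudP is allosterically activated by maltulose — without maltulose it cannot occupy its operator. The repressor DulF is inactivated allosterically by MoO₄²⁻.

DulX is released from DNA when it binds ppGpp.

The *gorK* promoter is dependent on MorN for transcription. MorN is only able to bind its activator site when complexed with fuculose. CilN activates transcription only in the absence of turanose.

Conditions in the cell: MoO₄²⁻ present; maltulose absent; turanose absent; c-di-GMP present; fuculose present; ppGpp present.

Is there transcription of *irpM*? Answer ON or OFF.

c-di-GMP is present, so GorU is inactive.
ppGpp is present, so DulX is inactive.
Turanose is absent, so CilN is active.
MoO₄²⁻ is present, so DulF is inactive.
Maltulose is absent, so RudP is inactive.
No repressor is bound and CilN is active, so *irpM* is transcribed.

ON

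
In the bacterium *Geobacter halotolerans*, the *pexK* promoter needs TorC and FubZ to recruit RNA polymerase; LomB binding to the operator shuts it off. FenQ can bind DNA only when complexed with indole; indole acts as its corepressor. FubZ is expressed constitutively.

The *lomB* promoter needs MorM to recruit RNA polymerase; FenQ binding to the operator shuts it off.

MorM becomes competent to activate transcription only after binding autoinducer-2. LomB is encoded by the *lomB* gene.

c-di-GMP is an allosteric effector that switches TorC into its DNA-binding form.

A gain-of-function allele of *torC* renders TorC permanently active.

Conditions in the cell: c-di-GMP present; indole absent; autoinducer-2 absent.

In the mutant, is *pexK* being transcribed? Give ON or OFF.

ON

TorC is constitutively active in this strain.
FubZ is produced constitutively and is active.
Autoinducer-2 is absent, so MorM is inactive.
Indole is absent, so FenQ is inactive.
Required activator MorM is absent, so *lomB* is not transcribed.
So LomB is not produced.
No repressor is bound and TorC and FubZ are active, so *pexK* is transcribed.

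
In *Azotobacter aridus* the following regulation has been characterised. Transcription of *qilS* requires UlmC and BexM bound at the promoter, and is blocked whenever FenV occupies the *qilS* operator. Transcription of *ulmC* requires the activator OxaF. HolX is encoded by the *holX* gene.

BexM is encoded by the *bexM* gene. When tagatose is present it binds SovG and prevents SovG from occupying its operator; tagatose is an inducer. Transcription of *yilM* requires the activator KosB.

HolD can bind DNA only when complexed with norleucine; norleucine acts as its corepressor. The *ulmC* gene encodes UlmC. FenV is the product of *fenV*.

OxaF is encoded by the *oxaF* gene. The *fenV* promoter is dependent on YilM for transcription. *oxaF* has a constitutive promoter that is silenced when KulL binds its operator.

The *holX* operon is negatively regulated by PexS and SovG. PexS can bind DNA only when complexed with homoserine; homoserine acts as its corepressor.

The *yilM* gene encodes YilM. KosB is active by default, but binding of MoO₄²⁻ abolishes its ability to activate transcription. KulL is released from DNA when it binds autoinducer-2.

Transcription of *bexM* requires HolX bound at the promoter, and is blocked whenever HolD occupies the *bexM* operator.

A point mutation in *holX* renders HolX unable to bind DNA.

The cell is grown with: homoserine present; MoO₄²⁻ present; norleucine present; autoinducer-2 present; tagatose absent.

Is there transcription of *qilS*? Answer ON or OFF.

OFF

Autoinducer-2 is present, so KulL is inactive.
With no repressor bound, *oxaF* is transcribed.
So OxaF is produced and active.
No repressor is bound and OxaF is active, so *ulmC* is transcribed.
So UlmC is produced and active.
MoO₄²⁻ is present, so KosB is inactive.
Required activator KosB is absent, so *yilM* is not transcribed.
So YilM is not produced.
Required activator YilM is absent, so *fenV* is not transcribed.
So FenV is not produced.
Norleucine is present, so HolD is active.
HolX is non-functional in this strain, so it has no effect.
With repressor HolD bound, *bexM* is not transcribed.
So BexM is not produced.
Required activator BexM is absent, so *qilS* is not transcribed.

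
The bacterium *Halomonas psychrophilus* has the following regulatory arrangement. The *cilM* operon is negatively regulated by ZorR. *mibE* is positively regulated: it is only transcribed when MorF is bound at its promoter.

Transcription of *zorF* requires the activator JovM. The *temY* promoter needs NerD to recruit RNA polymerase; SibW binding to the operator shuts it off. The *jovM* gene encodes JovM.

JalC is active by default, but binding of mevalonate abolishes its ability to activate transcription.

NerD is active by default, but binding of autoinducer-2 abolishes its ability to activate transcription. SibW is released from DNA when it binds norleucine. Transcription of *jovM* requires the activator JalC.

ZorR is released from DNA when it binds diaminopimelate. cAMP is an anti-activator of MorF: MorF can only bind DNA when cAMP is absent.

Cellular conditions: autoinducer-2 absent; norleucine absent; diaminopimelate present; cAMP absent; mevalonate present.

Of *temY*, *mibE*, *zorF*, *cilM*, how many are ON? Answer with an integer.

Autoinducer-2 is absent, so NerD is active.
Norleucine is absent, so SibW is active.
With repressor SibW bound, *temY* is not transcribed.
→ *temY* is OFF.
cAMP is absent, so MorF is active.
No repressor is bound and MorF is active, so *mibE* is transcribed.
→ *mibE* is ON.
Mevalonate is present, so JalC is inactive.
Required activator JalC is absent, so *jovM* is not transcribed.
So JovM is not produced.
Required activator JovM is absent, so *zorF* is not transcribed.
→ *zorF* is OFF.
Diaminopimelate is present, so ZorR is inactive.
With no repressor bound, *cilM* is transcribed.
→ *cilM* is ON.
2 of the 4 genes are transcribed.

2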